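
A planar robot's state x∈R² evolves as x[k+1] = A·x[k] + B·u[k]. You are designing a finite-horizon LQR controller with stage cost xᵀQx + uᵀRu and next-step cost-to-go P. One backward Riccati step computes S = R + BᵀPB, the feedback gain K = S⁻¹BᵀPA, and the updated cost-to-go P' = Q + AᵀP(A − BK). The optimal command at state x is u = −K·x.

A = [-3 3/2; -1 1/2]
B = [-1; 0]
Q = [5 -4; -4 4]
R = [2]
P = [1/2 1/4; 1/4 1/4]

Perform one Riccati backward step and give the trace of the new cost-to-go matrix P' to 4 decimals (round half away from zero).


BᵀP = [-0.5000 -0.2500]
S = R + BᵀPB = [2] + [0.5000] = [2.5000]
BᵀPA = [1.7500 -0.8750]
K = S⁻¹·BᵀPA = [0.7000 -0.3500]
A−BK = [-2.3000 1.1500; -1.0000 0.5000]
AᵀP(A−BK) = [5.0250 -2.5125; -2.5125 1.2563]
P' = Q + AᵀP(A−BK) = [10.0250 -6.5125; -6.5125 5.2563]
tr(P') = 15.2813

15.2813


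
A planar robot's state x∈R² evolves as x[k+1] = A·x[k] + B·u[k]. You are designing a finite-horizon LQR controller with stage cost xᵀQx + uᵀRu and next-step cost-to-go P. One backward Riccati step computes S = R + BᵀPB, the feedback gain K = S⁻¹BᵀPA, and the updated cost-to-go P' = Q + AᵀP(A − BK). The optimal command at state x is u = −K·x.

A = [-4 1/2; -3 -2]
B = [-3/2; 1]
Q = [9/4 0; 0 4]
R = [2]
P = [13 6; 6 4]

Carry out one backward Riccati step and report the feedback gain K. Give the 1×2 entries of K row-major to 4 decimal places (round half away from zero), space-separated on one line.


BᵀP = [-13.5000 -5.0000]
S = R + BᵀPB = [2] + [15.2500] = [17.2500]
BᵀPA = [69.0000 3.2500]
K = S⁻¹·BᵀPA = [4.0000 0.1884]
A−BK = [2.0000 0.7826; -7.0000 -2.1884]
AᵀP(A−BK) = [112.0000 24.0000; 24.0000 6.6377]
P' = Q + AᵀP(A−BK) = [114.2500 24.0000; 24.0000 10.6377]
tr(P') = 124.8877

4.0000 0.1884


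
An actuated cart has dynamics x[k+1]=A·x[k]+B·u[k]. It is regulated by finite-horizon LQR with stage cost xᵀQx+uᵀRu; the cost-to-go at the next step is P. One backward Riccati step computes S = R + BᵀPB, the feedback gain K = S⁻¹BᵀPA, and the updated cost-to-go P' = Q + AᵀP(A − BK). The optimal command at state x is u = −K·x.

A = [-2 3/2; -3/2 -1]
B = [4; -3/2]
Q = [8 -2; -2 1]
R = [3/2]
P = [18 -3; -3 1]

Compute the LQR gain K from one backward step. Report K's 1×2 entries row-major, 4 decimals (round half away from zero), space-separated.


-0.4050 0.3913

BᵀP = [76.5000 -13.5000]
S = R + BᵀPB = [3/2] + [326.2500] = [327.7500]
BᵀPA = [-132.7500 128.2500]
K = S⁻¹·BᵀPA = [-0.4050 0.3913]
A−BK = [-0.3799 -0.0652; -2.1076 -0.4130]
AᵀP(A−BK) = [2.4817 0.1957; 0.1957 0.3152]
P' = Q + AᵀP(A−BK) = [10.4817 -1.8043; -1.8043 1.3152]
tr(P') = 11.7969


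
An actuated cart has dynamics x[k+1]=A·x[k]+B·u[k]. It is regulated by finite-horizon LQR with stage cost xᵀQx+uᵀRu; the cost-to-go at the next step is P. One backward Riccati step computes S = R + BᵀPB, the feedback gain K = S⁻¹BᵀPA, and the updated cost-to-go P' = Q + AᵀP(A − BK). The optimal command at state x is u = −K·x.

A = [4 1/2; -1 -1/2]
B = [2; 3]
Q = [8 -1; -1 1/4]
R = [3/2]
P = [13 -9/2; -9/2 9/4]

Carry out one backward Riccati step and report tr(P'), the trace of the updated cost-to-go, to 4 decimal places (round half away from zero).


119.5775

BᵀP = [12.5000 -2.2500]
S = R + BᵀPB = [3/2] + [18.2500] = [19.7500]
BᵀPA = [52.2500 7.3750]
K = S⁻¹·BᵀPA = [2.6456 0.3734]
A−BK = [-1.2911 -0.2468; -8.9367 -1.6203]
AᵀP(A−BK) = [108.0190 18.8639; 18.8639 3.3085]
P' = Q + AᵀP(A−BK) = [116.0190 17.8639; 17.8639 3.5585]
tr(P') = 119.5775


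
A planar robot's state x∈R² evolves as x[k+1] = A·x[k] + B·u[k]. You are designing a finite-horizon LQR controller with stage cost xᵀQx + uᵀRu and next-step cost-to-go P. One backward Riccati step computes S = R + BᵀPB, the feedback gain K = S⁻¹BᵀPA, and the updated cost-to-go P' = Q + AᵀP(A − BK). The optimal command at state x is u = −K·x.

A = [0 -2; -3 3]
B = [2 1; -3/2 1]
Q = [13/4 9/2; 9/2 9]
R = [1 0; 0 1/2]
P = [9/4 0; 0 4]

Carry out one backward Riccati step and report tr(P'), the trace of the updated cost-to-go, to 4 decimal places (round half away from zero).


BᵀP = [4.5000 -6.0000; 2.2500 4.0000]
S = R + BᵀPB = [1 0; 0 1/2] + [18.0000 -1.5000; -1.5000 6.2500] = [19.0000 -1.5000; -1.5000 6.7500]
BᵀPA = [18.0000 -27.0000; -12.0000 7.5000]
K = S⁻¹·BᵀPA = [0.8214 -1.3571; -1.5952 0.8095]
A−BK = [-0.0476 -0.0952; -0.1726 0.1548]
AᵀP(A−BK) = [2.0714 -1.8571; -1.8571 2.2857]
P' = Q + AᵀP(A−BK) = [5.3214 2.6429; 2.6429 11.2857]
tr(P') = 16.6071

16.6071


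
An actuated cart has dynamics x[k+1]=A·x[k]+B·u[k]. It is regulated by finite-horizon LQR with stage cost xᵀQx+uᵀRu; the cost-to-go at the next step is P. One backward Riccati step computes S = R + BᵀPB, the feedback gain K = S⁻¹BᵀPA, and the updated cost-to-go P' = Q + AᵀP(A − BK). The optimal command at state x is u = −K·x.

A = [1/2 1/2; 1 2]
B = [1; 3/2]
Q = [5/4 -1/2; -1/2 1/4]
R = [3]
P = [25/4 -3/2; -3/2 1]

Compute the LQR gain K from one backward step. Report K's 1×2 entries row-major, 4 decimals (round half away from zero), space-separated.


0.2857 0.2857

BᵀP = [4.0000 0.0000]
S = R + BᵀPB = [3] + [4.0000] = [7.0000]
BᵀPA = [2.0000 2.0000]
K = S⁻¹·BᵀPA = [0.2857 0.2857]
A−BK = [0.2143 0.2143; 0.5714 1.5714]
AᵀP(A−BK) = [0.4911 0.7411; 0.7411 1.9911]
P' = Q + AᵀP(A−BK) = [1.7411 0.2411; 0.2411 2.2411]
tr(P') = 3.9821


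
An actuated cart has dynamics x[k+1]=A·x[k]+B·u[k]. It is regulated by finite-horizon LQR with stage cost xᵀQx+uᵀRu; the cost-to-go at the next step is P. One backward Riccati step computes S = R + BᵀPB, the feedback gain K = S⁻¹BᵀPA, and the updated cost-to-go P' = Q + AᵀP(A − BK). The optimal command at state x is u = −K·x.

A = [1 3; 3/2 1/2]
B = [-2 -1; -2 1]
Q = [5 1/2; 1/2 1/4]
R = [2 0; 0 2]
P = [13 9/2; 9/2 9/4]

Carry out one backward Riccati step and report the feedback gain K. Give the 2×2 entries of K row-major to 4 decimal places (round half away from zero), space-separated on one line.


-0.5656 -0.9859 0.0346 -0.6580

BᵀP = [-35.0000 -13.5000; -8.5000 -2.2500]
S = R + BᵀPB = [2 0; 0 2] + [97.0000 21.5000; 21.5000 6.2500] = [99.0000 21.5000; 21.5000 8.2500]
BᵀPA = [-55.2500 -111.7500; -11.8750 -26.6250]
K = S⁻¹·BᵀPA = [-0.5656 -0.9859; 0.0346 -0.6580]
A−BK = [-0.0966 0.3702; 0.3343 -0.8138]
AᵀP(A−BK) = [0.7243 0.9034; 0.9034 3.3702]
P' = Q + AᵀP(A−BK) = [5.7243 1.4034; 1.4034 3.6202]
tr(P') = 9.3445


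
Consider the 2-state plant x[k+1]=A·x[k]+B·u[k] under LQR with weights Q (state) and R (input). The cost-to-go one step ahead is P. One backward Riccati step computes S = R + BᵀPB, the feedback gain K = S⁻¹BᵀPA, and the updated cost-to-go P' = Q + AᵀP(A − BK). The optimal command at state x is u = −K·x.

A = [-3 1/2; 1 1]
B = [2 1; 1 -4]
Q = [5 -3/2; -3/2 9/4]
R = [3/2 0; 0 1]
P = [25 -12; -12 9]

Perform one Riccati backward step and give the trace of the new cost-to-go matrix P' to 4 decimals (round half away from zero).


BᵀP = [38.0000 -15.0000; 73.0000 -48.0000]
S = R + BᵀPB = [3/2 0; 0 1] + [61.0000 98.0000; 98.0000 265.0000] = [62.5000 98.0000; 98.0000 266.0000]
BᵀPA = [-129.0000 4.0000; -267.0000 -11.5000]
K = S⁻¹·BᵀPA = [-1.1605 0.3121; -0.5762 -0.1582]
A−BK = [-0.1028 0.0341; -0.1443 0.0551]
AᵀP(A−BK) = [2.4477 -0.4842; -0.4842 0.1824]
P' = Q + AᵀP(A−BK) = [7.4477 -1.9842; -1.9842 2.4324]
tr(P') = 9.8801

9.8801


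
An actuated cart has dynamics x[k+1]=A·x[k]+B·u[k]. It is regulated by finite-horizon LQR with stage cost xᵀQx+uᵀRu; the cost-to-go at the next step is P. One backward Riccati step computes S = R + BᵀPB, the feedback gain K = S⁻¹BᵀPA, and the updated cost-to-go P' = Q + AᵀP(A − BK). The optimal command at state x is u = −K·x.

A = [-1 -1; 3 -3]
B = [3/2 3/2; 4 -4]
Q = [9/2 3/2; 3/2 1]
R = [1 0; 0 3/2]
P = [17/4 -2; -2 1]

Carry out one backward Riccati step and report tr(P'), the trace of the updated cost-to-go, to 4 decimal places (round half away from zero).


BᵀP = [-1.6250 1.0000; 14.3750 -7.0000]
S = R + BᵀPB = [1 0; 0 3/2] + [1.5625 -6.4375; -6.4375 49.5625] = [2.5625 -6.4375; -6.4375 51.0625]
BᵀPA = [4.6250 -1.3750; -35.3750 6.6250]
K = S⁻¹·BᵀPA = [0.0944 -0.3083; -0.6809 0.0909]
A−BK = [-0.1202 -0.6739; -0.1010 -1.4034]
AᵀP(A−BK) = [0.7274 -0.1094; -0.1094 0.2240]
P' = Q + AᵀP(A−BK) = [5.2274 1.3906; 1.3906 1.2240]
tr(P') = 6.4514

6.4514


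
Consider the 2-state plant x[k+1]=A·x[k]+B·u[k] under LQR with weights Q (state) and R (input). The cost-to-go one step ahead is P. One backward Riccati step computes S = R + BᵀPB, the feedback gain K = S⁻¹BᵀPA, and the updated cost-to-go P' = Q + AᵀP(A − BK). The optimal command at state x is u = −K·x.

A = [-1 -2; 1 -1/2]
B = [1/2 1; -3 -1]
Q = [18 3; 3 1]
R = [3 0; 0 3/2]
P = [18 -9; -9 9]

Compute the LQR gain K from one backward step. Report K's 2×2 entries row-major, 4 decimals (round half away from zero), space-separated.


BᵀP = [36.0000 -31.5000; 27.0000 -18.0000]
S = R + BᵀPB = [3 0; 0 3/2] + [112.5000 67.5000; 67.5000 45.0000] = [115.5000 67.5000; 67.5000 46.5000]
BᵀPA = [-67.5000 -56.2500; -45.0000 -45.0000]
K = S⁻¹·BᵀPA = [-0.1243 0.5180; -0.7873 -1.7196]
A−BK = [-0.1506 -0.5394; -0.1602 -0.6657]
AᵀP(A−BK) = [1.1809 2.5794; 2.5794 8.0024]
P' = Q + AᵀP(A−BK) = [19.1809 5.5794; 5.5794 9.0024]
tr(P') = 28.1834

-0.1243 0.5180 -0.7873 -1.7196


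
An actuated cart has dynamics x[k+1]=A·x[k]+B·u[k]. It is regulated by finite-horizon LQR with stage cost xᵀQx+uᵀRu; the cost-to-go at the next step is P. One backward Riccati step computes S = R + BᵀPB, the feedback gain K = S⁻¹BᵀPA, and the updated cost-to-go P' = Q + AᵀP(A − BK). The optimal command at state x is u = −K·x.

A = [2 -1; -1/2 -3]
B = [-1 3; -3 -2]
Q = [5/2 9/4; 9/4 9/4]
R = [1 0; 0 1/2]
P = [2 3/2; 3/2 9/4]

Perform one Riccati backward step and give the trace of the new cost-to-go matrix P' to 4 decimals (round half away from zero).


BᵀP = [-6.5000 -8.2500; 3.0000 0.0000]
S = R + BᵀPB = [1 0; 0 1/2] + [31.2500 -3.0000; -3.0000 9.0000] = [32.2500 -3.0000; -3.0000 9.5000]
BᵀPA = [-8.8750 31.2500; 6.0000 -3.0000]
K = S⁻¹·BᵀPA = [-0.2230 0.9681; 0.5612 -0.0101]
A−BK = [0.0935 -0.0017; -0.0467 -0.1160]
AᵀP(A−BK) = [0.2165 -0.2230; -0.2230 0.9681]
P' = Q + AᵀP(A−BK) = [2.7165 2.0270; 2.0270 3.2181]
tr(P') = 5.9345

5.9345


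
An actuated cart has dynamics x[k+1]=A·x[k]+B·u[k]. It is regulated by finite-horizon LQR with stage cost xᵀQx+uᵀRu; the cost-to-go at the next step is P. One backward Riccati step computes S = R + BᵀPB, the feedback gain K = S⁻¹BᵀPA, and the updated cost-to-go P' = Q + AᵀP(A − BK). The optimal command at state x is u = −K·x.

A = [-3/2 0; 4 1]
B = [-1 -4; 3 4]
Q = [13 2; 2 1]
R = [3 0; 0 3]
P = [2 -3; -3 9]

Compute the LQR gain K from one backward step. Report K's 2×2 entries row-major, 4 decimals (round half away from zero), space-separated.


0.6629 0.2218 0.4120 0.0423

BᵀP = [-11.0000 30.0000; -20.0000 48.0000]
S = R + BᵀPB = [3 0; 0 3] + [101.0000 164.0000; 164.0000 272.0000] = [104.0000 164.0000; 164.0000 275.0000]
BᵀPA = [136.5000 30.0000; 222.0000 48.0000]
K = S⁻¹·BᵀPA = [0.6629 0.2218; 0.4120 0.0423]
A−BK = [0.8107 0.3908; 0.3636 0.1655]
AᵀP(A−BK) = [2.5629 0.8398; 0.8398 0.3169]
P' = Q + AᵀP(A−BK) = [15.5629 2.8398; 2.8398 1.3169]
tr(P') = 16.8798


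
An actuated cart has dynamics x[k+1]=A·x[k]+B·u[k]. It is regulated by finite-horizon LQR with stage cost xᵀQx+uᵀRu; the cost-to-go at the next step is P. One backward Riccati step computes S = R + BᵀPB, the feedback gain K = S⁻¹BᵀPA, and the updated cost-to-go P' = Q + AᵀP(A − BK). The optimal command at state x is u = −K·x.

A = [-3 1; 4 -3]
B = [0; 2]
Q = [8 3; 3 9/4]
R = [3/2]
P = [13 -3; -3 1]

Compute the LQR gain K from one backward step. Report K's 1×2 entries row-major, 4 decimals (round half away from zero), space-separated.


BᵀP = [-6.0000 2.0000]
S = R + BᵀPB = [3/2] + [4.0000] = [5.5000]
BᵀPA = [26.0000 -12.0000]
K = S⁻¹·BᵀPA = [4.7273 -2.1818]
A−BK = [-3.0000 1.0000; -5.4545 1.3636]
AᵀP(A−BK) = [82.0909 -33.2727; -33.2727 13.8182]
P' = Q + AᵀP(A−BK) = [90.0909 -30.2727; -30.2727 16.0682]
tr(P') = 106.1591

4.7273 -2.1818


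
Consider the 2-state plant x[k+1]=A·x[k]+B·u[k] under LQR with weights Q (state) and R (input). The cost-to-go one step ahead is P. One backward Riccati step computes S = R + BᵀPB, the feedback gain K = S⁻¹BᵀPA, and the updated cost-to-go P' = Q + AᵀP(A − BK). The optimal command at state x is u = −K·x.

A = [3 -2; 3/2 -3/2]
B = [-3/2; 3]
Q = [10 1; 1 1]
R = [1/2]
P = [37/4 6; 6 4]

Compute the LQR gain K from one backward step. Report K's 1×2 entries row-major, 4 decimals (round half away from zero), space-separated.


5.0943 -3.8491

BᵀP = [4.1250 3.0000]
S = R + BᵀPB = [1/2] + [2.8125] = [3.3125]
BᵀPA = [16.8750 -12.7500]
K = S⁻¹·BᵀPA = [5.0943 -3.8491]
A−BK = [10.6415 -7.7736; -13.7830 10.0472]
AᵀP(A−BK) = [60.2830 -44.5472; -44.5472 32.9245]
P' = Q + AᵀP(A−BK) = [70.2830 -43.5472; -43.5472 33.9245]
tr(P') = 104.2075


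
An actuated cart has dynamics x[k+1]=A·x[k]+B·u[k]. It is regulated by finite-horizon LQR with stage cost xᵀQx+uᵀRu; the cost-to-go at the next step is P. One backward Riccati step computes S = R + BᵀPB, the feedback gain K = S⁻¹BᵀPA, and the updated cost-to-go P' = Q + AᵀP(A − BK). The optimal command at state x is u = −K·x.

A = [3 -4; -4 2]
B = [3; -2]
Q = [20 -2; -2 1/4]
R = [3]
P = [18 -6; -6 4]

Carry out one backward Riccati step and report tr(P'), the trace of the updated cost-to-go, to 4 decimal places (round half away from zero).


BᵀP = [66.0000 -26.0000]
S = R + BᵀPB = [3] + [250.0000] = [253.0000]
BᵀPA = [302.0000 -316.0000]
K = S⁻¹·BᵀPA = [1.1937 -1.2490]
A−BK = [-0.5810 -0.2530; -1.6126 -0.4980]
AᵀP(A−BK) = [9.5099 -2.7984; -2.7984 5.3123]
P' = Q + AᵀP(A−BK) = [29.5099 -4.7984; -4.7984 5.5623]
tr(P') = 35.0721

35.0721


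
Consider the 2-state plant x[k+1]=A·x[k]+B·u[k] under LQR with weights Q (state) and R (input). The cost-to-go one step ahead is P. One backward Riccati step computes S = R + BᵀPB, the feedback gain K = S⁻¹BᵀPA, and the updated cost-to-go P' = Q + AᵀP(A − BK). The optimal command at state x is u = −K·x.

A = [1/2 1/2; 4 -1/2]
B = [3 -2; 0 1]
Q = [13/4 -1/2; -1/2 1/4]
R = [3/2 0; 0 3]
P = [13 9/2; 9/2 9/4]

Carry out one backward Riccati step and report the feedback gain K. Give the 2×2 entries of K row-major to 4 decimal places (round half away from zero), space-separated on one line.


BᵀP = [39.0000 13.5000; -21.5000 -6.7500]
S = R + BᵀPB = [3/2 0; 0 3] + [117.0000 -64.5000; -64.5000 36.2500] = [118.5000 -64.5000; -64.5000 39.2500]
BᵀPA = [73.5000 12.7500; -37.7500 -7.3750]
K = S⁻¹·BᵀPA = [0.9167 0.0504; 0.5447 -0.1050]
A−BK = [-1.1608 0.1387; 3.4553 -0.3950]
AᵀP(A−BK) = [10.4324 -1.0462; -1.0462 0.1450]
P' = Q + AᵀP(A−BK) = [13.6824 -1.5462; -1.5462 0.3950]
tr(P') = 14.0773

0.9167 0.0504 0.5447 -0.1050


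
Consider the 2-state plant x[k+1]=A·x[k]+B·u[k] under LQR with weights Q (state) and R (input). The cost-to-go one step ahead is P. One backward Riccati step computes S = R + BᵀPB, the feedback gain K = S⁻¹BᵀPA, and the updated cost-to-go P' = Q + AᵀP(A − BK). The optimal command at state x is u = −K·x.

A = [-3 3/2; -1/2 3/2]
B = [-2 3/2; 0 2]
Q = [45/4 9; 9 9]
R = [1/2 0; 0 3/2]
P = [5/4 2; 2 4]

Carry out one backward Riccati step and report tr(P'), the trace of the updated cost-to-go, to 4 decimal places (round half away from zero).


21.7216

BᵀP = [-2.5000 -4.0000; 5.8750 11.0000]
S = R + BᵀPB = [1/2 0; 0 3/2] + [5.0000 -11.7500; -11.7500 30.8125] = [5.5000 -11.7500; -11.7500 32.3125]
BᵀPA = [9.5000 -9.7500; -23.1250 25.3125]
K = S⁻¹·BᵀPA = [0.8889 -0.4444; -0.3924 0.6217]
A−BK = [-0.6336 -0.3215; 0.2849 0.2565]
AᵀP(A−BK) = [0.7305 -0.5248; -0.5248 0.7411]
P' = Q + AᵀP(A−BK) = [11.9805 8.4752; 8.4752 9.7411]
tr(P') = 21.7216


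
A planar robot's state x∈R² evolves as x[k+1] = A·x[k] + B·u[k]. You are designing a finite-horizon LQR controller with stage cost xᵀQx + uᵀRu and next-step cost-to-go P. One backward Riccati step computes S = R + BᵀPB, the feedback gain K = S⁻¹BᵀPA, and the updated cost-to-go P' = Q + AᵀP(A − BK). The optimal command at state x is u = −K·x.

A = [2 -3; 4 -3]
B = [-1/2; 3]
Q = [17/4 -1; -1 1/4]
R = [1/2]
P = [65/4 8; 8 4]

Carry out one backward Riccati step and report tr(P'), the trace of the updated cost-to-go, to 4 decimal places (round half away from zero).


BᵀP = [15.8750 8.0000]
S = R + BᵀPB = [1/2] + [16.0625] = [16.5625]
BᵀPA = [63.7500 -71.6250]
K = S⁻¹·BᵀPA = [3.8491 -4.3245]
A−BK = [3.9245 -5.1623; -7.5472 9.9736]
AᵀP(A−BK) = [11.6226 -13.8113; -13.8113 16.5057]
P' = Q + AᵀP(A−BK) = [15.8726 -14.8113; -14.8113 16.7557]
tr(P') = 32.6283

32.6283


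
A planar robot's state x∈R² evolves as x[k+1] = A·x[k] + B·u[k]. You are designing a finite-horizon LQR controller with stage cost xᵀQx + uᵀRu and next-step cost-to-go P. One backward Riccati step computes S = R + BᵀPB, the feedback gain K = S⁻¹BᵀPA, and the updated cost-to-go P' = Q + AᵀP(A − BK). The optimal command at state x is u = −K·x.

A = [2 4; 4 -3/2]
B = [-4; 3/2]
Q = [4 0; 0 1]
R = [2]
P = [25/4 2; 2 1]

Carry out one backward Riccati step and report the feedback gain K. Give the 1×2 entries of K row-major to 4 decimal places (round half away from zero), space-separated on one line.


-0.8723 -0.9751

BᵀP = [-22.0000 -6.5000]
S = R + BᵀPB = [2] + [78.2500] = [80.2500]
BᵀPA = [-70.0000 -78.2500]
K = S⁻¹·BᵀPA = [-0.8723 -0.9751]
A−BK = [-1.4891 0.0997; 5.3084 -0.0374]
AᵀP(A−BK) = [11.9408 1.7445; 1.7445 1.9502]
P' = Q + AᵀP(A−BK) = [15.9408 1.7445; 1.7445 2.9502]
tr(P') = 18.8910


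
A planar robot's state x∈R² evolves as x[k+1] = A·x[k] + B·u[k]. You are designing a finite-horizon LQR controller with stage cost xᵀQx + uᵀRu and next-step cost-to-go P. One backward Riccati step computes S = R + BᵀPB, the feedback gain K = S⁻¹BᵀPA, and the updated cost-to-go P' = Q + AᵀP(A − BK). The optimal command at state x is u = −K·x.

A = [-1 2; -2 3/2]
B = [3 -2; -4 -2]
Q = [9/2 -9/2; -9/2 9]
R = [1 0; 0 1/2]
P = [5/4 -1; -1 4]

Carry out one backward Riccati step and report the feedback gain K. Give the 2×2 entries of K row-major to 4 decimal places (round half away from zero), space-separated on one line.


BᵀP = [7.7500 -19.0000; -0.5000 -6.0000]
S = R + BᵀPB = [1 0; 0 1/2] + [99.2500 22.5000; 22.5000 13.0000] = [100.2500 22.5000; 22.5000 13.5000]
BᵀPA = [30.2500 -13.0000; 12.5000 -10.0000]
K = S⁻¹·BᵀPA = [0.1501 0.0584; 0.6758 -0.8381]
A−BK = [-0.0986 0.1484; -0.0481 0.0575]
AᵀP(A−BK) = [0.2628 -0.2910; -0.2910 0.3783]
P' = Q + AᵀP(A−BK) = [4.7628 -4.7910; -4.7910 9.3783]
tr(P') = 14.1411

0.1501 0.0584 0.6758 -0.8381


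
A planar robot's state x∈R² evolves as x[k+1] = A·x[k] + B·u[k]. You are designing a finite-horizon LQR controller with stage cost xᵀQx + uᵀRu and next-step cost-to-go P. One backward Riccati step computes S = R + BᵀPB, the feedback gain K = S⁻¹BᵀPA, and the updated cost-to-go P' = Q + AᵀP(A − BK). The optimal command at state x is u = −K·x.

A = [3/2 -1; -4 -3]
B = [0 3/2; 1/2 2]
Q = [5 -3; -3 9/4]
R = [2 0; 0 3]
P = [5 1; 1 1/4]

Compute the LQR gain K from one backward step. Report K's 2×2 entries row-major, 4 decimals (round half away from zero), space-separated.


-0.0219 -0.0722 0.2951 -0.7260

BᵀP = [0.5000 0.1250; 9.5000 2.0000]
S = R + BᵀPB = [2 0; 0 3] + [0.0625 1.0000; 1.0000 18.2500] = [2.0625 1.0000; 1.0000 21.2500]
BᵀPA = [0.2500 -0.8750; 6.2500 -15.5000]
K = S⁻¹·BᵀPA = [-0.0219 -0.0722; 0.2951 -0.7260]
A−BK = [1.0573 0.0890; -4.5794 -1.5119]
AᵀP(A−BK) = [1.4108 -0.4444; -0.4444 1.9336]
P' = Q + AᵀP(A−BK) = [6.4108 -3.4444; -3.4444 4.1836]
tr(P') = 10.5944


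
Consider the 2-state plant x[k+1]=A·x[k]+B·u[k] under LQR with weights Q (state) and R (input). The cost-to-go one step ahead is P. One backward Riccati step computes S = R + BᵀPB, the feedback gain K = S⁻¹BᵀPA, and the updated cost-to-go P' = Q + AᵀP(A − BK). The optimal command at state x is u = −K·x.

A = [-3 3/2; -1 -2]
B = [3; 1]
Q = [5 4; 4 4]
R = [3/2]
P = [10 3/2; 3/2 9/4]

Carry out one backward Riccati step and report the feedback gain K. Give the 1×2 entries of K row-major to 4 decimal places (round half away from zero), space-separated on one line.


-0.9854 0.3285

BᵀP = [31.5000 6.7500]
S = R + BᵀPB = [3/2] + [101.2500] = [102.7500]
BᵀPA = [-101.2500 33.7500]
K = S⁻¹·BᵀPA = [-0.9854 0.3285]
A−BK = [-0.0438 0.5146; -0.0146 -2.3285]
AᵀP(A−BK) = [1.4781 -0.4927; -0.4927 11.4142]
P' = Q + AᵀP(A−BK) = [6.4781 3.5073; 3.5073 15.4142]
tr(P') = 21.8923


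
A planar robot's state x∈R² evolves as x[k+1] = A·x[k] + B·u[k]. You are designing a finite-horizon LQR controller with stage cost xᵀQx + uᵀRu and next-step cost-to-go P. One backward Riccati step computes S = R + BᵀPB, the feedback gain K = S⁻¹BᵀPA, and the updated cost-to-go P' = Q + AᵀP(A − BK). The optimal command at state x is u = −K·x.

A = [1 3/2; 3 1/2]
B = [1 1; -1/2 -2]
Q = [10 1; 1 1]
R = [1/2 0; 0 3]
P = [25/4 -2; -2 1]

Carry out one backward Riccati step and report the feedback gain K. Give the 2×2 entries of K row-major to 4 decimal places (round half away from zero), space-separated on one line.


BᵀP = [7.2500 -2.5000; 10.2500 -4.0000]
S = R + BᵀPB = [1/2 0; 0 3] + [8.5000 12.2500; 12.2500 18.2500] = [9.0000 12.2500; 12.2500 21.2500]
BᵀPA = [-0.2500 9.6250; -1.7500 13.3750]
K = S⁻¹·BᵀPA = [0.3915 0.9879; -0.3080 0.0599]
A−BK = [0.9165 0.4522; 2.5797 1.1138]
AᵀP(A−BK) = [2.8088 1.2269; 1.2269 1.0027]
P' = Q + AᵀP(A−BK) = [12.8088 2.2269; 2.2269 2.0027]
tr(P') = 14.8115

0.3915 0.9879 -0.3080 0.0599


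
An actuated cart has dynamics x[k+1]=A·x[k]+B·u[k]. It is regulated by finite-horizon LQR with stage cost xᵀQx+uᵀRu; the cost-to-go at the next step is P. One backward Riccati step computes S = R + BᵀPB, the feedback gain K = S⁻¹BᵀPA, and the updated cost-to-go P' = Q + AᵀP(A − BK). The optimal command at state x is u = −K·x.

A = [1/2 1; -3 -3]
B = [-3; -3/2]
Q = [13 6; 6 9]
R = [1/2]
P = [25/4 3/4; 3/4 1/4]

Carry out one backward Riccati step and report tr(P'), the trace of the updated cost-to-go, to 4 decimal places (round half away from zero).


BᵀP = [-19.8750 -2.6250]
S = R + BᵀPB = [1/2] + [63.5625] = [64.0625]
BᵀPA = [-2.0625 -12.0000]
K = S⁻¹·BᵀPA = [-0.0322 -0.1873]
A−BK = [0.4034 0.4380; -3.0483 -3.2810]
AᵀP(A−BK) = [1.4961 1.6137; 1.6137 1.7522]
P' = Q + AᵀP(A−BK) = [14.4961 7.6137; 7.6137 10.7522]
tr(P') = 25.2483

25.2483


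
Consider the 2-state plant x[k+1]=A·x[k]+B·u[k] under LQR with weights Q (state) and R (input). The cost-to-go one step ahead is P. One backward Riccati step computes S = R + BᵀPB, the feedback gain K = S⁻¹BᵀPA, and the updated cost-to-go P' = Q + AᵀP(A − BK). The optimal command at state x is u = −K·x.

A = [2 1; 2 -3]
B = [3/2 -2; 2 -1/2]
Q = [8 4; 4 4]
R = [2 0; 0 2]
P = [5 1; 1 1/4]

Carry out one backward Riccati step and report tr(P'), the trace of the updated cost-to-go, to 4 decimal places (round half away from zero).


13.9280

BᵀP = [9.5000 2.0000; -10.5000 -2.1250]
S = R + BᵀPB = [2 0; 0 2] + [18.2500 -20.0000; -20.0000 22.0625] = [20.2500 -20.0000; -20.0000 24.0625]
BᵀPA = [23.0000 3.5000; -25.2500 -4.1250]
K = S⁻¹·BᵀPA = [0.5551 0.0197; -0.5880 -0.1551]
A−BK = [-0.0086 0.6603; 0.5959 -3.1169]
AᵀP(A−BK) = [1.3866 0.1318; 0.1318 0.5415]
P' = Q + AᵀP(A−BK) = [9.3866 4.1318; 4.1318 4.5415]
tr(P') = 13.9280


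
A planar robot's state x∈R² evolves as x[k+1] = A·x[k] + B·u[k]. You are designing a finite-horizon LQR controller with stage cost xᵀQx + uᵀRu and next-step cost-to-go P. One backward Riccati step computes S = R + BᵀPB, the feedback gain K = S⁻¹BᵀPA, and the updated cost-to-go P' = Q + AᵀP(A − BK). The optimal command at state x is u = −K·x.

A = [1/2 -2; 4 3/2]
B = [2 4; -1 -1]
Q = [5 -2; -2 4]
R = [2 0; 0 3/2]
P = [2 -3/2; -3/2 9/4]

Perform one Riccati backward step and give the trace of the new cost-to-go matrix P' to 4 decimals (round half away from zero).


22.2068

BᵀP = [5.5000 -5.2500; 9.5000 -8.2500]
S = R + BᵀPB = [2 0; 0 3/2] + [16.2500 27.2500; 27.2500 46.2500] = [18.2500 27.2500; 27.2500 47.7500]
BᵀPA = [-18.2500 -18.8750; -28.2500 -31.3750]
K = S⁻¹·BᵀPA = [-0.7886 -0.3594; -0.1416 -0.4520]
A−BK = [2.6435 0.5267; 3.0698 0.6887]
AᵀP(A−BK) = [12.1084 3.0480; 3.0480 1.0984]
P' = Q + AᵀP(A−BK) = [17.1084 1.0480; 1.0480 5.0984]
tr(P') = 22.2068


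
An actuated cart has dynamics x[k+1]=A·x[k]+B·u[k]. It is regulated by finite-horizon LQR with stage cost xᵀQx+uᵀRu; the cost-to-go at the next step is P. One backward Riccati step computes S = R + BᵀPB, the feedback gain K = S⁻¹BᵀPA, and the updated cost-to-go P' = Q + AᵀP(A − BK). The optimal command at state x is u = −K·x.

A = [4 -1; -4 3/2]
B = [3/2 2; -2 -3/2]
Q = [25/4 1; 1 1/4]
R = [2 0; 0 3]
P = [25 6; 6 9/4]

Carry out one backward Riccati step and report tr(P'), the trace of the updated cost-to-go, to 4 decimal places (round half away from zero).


13.4288

BᵀP = [25.5000 4.5000; 41.0000 8.6250]
S = R + BᵀPB = [2 0; 0 3] + [29.2500 44.2500; 44.2500 69.0625] = [31.2500 44.2500; 44.2500 72.0625]
BᵀPA = [84.0000 -18.7500; 129.5000 -28.0625]
K = S⁻¹·BᵀPA = [1.0986 -0.3723; 1.1224 -0.1608]
A−BK = [0.1072 -0.1199; -0.1191 0.5142]
AᵀP(A−BK) = [6.3595 -1.4023; -1.4023 0.5692]
P' = Q + AᵀP(A−BK) = [12.6095 -0.4023; -0.4023 0.8192]
tr(P') = 13.4288


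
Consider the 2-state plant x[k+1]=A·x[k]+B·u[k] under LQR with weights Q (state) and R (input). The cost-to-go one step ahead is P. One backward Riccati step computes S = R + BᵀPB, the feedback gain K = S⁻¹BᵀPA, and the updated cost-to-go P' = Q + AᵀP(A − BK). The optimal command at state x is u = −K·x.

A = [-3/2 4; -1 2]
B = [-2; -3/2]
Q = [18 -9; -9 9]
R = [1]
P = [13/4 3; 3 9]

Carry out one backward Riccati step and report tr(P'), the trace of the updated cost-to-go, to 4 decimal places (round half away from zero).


31.6618

BᵀP = [-11.0000 -19.5000]
S = R + BᵀPB = [1] + [51.2500] = [52.2500]
BᵀPA = [36.0000 -83.0000]
K = S⁻¹·BᵀPA = [0.6890 -1.5885]
A−BK = [-0.1220 0.8230; 0.0335 -0.3828]
AᵀP(A−BK) = [0.5087 -1.3134; -1.3134 4.1531]
P' = Q + AᵀP(A−BK) = [18.5087 -10.3134; -10.3134 13.1531]
tr(P') = 31.6618


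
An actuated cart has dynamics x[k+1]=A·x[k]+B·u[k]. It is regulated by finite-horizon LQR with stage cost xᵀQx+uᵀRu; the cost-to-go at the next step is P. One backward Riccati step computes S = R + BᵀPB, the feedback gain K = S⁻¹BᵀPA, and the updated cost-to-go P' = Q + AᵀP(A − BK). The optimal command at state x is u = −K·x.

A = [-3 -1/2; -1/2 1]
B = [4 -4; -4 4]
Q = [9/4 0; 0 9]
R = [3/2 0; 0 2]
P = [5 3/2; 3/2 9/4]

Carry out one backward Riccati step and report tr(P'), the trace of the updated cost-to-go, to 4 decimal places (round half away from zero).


38.0392

BᵀP = [14.0000 -3.0000; -14.0000 3.0000]
S = R + BᵀPB = [3/2 0; 0 2] + [68.0000 -68.0000; -68.0000 68.0000] = [69.5000 -68.0000; -68.0000 70.0000]
BᵀPA = [-40.5000 -10.0000; 40.5000 10.0000]
K = S⁻¹·BᵀPA = [-0.3361 -0.0830; 0.2521 0.0622]
A−BK = [-0.6473 0.0809; -2.8527 0.4191]
AᵀP(A−BK) = [26.2414 -3.6317; -3.6317 0.5477]
P' = Q + AᵀP(A−BK) = [28.4914 -3.6317; -3.6317 9.5477]
tr(P') = 38.0392


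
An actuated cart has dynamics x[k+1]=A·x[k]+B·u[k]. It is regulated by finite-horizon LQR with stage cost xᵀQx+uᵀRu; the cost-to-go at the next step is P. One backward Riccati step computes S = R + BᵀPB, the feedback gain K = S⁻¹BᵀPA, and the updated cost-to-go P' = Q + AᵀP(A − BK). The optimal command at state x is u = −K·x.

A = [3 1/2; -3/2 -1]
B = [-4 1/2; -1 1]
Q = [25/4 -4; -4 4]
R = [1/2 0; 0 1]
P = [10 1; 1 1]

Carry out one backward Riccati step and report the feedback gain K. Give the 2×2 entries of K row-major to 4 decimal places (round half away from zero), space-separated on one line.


BᵀP = [-41.0000 -5.0000; 6.0000 1.5000]
S = R + BᵀPB = [1/2 0; 0 1] + [169.0000 -25.5000; -25.5000 4.5000] = [169.5000 -25.5000; -25.5000 5.5000]
BᵀPA = [-115.5000 -15.5000; 15.7500 1.5000]
K = S⁻¹·BᵀPA = [-0.8285 -0.1667; -0.9774 -0.5000]
A−BK = [0.1749 0.0833; -1.3511 -0.6667]
AᵀP(A−BK) = [2.9571 1.3750; 1.3750 0.6667]
P' = Q + AᵀP(A−BK) = [9.2071 -2.6250; -2.6250 4.6667]
tr(P') = 13.8738

-0.8285 -0.1667 -0.9774 -0.5000


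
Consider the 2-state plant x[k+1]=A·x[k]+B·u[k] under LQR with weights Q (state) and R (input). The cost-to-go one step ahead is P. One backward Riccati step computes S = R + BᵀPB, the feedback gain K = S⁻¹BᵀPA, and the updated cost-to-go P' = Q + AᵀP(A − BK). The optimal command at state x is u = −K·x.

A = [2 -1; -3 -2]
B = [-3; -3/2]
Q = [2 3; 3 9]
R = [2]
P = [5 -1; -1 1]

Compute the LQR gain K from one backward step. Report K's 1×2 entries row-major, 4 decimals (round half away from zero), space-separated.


-0.7826 0.2609

BᵀP = [-13.5000 1.5000]
S = R + BᵀPB = [2] + [38.2500] = [40.2500]
BᵀPA = [-31.5000 10.5000]
K = S⁻¹·BᵀPA = [-0.7826 0.2609]
A−BK = [-0.3478 -0.2174; -4.1739 -1.6087]
AᵀP(A−BK) = [16.3478 5.2174; 5.2174 2.2609]
P' = Q + AᵀP(A−BK) = [18.3478 8.2174; 8.2174 11.2609]
tr(P') = 29.6087


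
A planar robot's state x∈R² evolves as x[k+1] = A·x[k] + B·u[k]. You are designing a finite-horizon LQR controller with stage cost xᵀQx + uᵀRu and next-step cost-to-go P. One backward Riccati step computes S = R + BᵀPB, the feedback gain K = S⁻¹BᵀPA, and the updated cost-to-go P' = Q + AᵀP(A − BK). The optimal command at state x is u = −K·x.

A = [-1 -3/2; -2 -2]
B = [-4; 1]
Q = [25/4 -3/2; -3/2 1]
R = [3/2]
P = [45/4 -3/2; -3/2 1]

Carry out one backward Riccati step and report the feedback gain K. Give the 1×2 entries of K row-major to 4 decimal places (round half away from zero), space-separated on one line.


BᵀP = [-46.5000 7.0000]
S = R + BᵀPB = [3/2] + [193.0000] = [194.5000]
BᵀPA = [32.5000 55.7500]
K = S⁻¹·BᵀPA = [0.1671 0.2866]
A−BK = [-0.3316 -0.3535; -2.1671 -2.2866]
AᵀP(A−BK) = [3.8194 4.0594; 4.0594 4.3327]
P' = Q + AᵀP(A−BK) = [10.0694 2.5594; 2.5594 5.3327]
tr(P') = 15.4022

0.1671 0.2866


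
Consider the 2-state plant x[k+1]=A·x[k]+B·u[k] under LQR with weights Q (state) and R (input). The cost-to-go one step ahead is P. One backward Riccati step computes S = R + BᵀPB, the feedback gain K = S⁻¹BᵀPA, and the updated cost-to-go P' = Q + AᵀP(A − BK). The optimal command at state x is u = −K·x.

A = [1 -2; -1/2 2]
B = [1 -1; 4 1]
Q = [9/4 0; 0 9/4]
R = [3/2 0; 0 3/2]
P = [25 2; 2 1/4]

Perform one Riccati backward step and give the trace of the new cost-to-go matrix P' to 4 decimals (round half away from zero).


BᵀP = [33.0000 3.0000; -23.0000 -1.7500]
S = R + BᵀPB = [3/2 0; 0 3/2] + [45.0000 -30.0000; -30.0000 21.2500] = [46.5000 -30.0000; -30.0000 22.7500]
BᵀPA = [31.5000 -60.0000; -22.1250 42.5000]
K = S⁻¹·BᵀPA = [0.3349 -0.5701; -0.5309 1.1164]
A−BK = [0.1342 -0.3135; -1.3088 3.1639]
AᵀP(A−BK) = [0.7669 -1.5926; -1.5926 3.3492]
P' = Q + AᵀP(A−BK) = [3.0169 -1.5926; -1.5926 5.5992]
tr(P') = 8.6161

8.6161


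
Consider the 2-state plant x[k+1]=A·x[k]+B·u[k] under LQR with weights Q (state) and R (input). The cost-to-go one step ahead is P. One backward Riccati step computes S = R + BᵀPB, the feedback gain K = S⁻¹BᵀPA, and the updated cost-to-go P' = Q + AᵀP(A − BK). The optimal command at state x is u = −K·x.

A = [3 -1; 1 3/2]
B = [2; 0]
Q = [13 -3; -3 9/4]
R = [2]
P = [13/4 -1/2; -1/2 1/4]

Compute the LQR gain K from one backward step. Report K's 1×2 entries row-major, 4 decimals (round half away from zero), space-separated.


1.2333 -0.5333

BᵀP = [6.5000 -1.0000]
S = R + BᵀPB = [2] + [13.0000] = [15.0000]
BᵀPA = [18.5000 -8.0000]
K = S⁻¹·BᵀPA = [1.2333 -0.5333]
A−BK = [0.5333 0.0667; 1.0000 1.5000]
AᵀP(A−BK) = [3.6833 -1.2583; -1.2583 1.0458]
P' = Q + AᵀP(A−BK) = [16.6833 -4.2583; -4.2583 3.2958]
tr(P') = 19.9792


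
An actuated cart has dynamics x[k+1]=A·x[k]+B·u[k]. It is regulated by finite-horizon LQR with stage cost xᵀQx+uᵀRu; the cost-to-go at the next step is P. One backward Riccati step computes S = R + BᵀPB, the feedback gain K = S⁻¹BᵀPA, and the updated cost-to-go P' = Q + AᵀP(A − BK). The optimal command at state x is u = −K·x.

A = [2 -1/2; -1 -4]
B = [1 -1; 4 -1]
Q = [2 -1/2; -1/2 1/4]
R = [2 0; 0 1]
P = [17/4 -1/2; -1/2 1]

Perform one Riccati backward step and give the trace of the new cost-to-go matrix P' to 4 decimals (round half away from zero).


BᵀP = [2.2500 3.5000; -3.7500 -0.5000]
S = R + BᵀPB = [2 0; 0 1] + [16.2500 -5.7500; -5.7500 4.2500] = [18.2500 -5.7500; -5.7500 5.2500]
BᵀPA = [1.0000 -15.1250; -7.0000 3.8750]
K = S⁻¹·BᵀPA = [-0.5578 -0.9104; -1.9442 -0.2590]
A−BK = [0.6135 0.1514; -0.7131 -0.6175]
AᵀP(A−BK) = [6.9482 2.5976; 2.5976 2.2968]
P' = Q + AᵀP(A−BK) = [8.9482 2.0976; 2.0976 2.5468]
tr(P') = 11.4950

11.4950


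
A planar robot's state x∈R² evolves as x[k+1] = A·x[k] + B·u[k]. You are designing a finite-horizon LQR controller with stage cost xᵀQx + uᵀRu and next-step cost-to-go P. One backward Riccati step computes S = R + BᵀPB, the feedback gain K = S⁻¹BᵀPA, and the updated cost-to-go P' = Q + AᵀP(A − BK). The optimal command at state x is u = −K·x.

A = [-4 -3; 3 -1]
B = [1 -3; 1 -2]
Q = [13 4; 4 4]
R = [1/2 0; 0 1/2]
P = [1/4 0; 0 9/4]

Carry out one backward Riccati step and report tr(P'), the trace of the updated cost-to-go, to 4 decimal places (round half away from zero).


BᵀP = [0.2500 2.2500; -0.7500 -4.5000]
S = R + BᵀPB = [1/2 0; 0 1/2] + [2.5000 -5.2500; -5.2500 11.2500] = [3.0000 -5.2500; -5.2500 11.7500]
BᵀPA = [5.7500 -3.0000; -10.5000 6.7500]
K = S⁻¹·BᵀPA = [1.6179 0.0244; -0.1707 0.5854]
A−BK = [-6.1301 -1.2683; 1.0407 0.1463]
AᵀP(A−BK) = [13.1545 2.2561; 2.2561 0.6220]
P' = Q + AᵀP(A−BK) = [26.1545 6.2561; 6.2561 4.6220]
tr(P') = 30.7764

30.7764


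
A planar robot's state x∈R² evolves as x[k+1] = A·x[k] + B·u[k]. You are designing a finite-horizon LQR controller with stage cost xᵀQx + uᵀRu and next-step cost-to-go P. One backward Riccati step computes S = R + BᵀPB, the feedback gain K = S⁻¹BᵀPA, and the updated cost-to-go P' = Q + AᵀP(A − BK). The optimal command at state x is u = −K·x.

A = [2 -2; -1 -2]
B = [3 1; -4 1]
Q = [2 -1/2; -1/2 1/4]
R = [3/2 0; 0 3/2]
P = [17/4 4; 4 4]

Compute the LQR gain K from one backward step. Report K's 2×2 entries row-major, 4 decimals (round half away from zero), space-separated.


BᵀP = [-3.2500 -4.0000; 8.2500 8.0000]
S = R + BᵀPB = [3/2 0; 0 3/2] + [6.2500 -7.2500; -7.2500 16.2500] = [7.7500 -7.2500; -7.2500 17.7500]
BᵀPA = [-2.5000 14.5000; 8.5000 -32.5000]
K = S⁻¹·BᵀPA = [0.2029 0.2559; 0.5618 -1.7265]
A−BK = [0.8294 -1.0412; -0.7500 0.7500]
AᵀP(A−BK) = [0.7324 -1.6853; -1.6853 5.1794]
P' = Q + AᵀP(A−BK) = [2.7324 -2.1853; -2.1853 5.4294]
tr(P') = 8.1618

0.2029 0.2559 0.5618 -1.7265


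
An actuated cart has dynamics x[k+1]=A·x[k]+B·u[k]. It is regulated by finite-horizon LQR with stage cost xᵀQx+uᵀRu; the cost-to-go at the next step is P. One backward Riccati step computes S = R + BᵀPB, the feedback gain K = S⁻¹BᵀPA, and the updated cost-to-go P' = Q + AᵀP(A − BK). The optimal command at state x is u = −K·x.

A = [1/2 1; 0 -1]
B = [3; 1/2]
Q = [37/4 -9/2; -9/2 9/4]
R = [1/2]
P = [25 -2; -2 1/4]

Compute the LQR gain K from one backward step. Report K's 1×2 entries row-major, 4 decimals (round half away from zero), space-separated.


0.1685 0.3638

BᵀP = [74.0000 -5.8750]
S = R + BᵀPB = [1/2] + [219.0625] = [219.5625]
BᵀPA = [37.0000 79.8750]
K = S⁻¹·BᵀPA = [0.1685 0.3638]
A−BK = [-0.0056 -0.0914; -0.0843 -1.1819]
AᵀP(A−BK) = [0.0149 0.0397; 0.0397 0.1921]
P' = Q + AᵀP(A−BK) = [9.2649 -4.4603; -4.4603 2.4421]
tr(P') = 11.7070


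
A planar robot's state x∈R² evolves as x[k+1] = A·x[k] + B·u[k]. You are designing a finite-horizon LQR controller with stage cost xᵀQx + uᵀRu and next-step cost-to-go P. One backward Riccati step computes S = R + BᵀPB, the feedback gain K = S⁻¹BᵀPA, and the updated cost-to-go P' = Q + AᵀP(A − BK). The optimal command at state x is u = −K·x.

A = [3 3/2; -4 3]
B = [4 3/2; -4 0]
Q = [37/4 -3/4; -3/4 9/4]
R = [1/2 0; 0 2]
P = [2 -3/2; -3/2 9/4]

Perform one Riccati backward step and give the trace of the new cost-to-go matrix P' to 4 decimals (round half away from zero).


BᵀP = [14.0000 -15.0000; 3.0000 -2.2500]
S = R + BᵀPB = [1/2 0; 0 2] + [116.0000 21.0000; 21.0000 4.5000] = [116.5000 21.0000; 21.0000 6.5000]
BᵀPA = [102.0000 -24.0000; 18.0000 -2.2500]
K = S⁻¹·BᵀPA = [0.9012 -0.3439; -0.1423 0.7648]
A−BK = [-0.3913 1.7283; -0.3953 1.6245]
AᵀP(A−BK) = [0.6403 -1.1917; -1.1917 4.7179]
P' = Q + AᵀP(A−BK) = [9.8903 -1.9417; -1.9417 6.9679]
tr(P') = 16.8582

16.8582


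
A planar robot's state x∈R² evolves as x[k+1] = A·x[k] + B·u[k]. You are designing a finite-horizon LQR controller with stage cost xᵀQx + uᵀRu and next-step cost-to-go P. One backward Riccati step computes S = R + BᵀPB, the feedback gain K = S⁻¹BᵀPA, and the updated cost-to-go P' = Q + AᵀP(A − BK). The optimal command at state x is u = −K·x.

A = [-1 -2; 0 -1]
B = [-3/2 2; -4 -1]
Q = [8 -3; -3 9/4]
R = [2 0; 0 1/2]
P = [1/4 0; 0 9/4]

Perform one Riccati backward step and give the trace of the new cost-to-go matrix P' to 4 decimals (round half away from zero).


10.7596

BᵀP = [-0.3750 -9.0000; 0.5000 -2.2500]
S = R + BᵀPB = [2 0; 0 1/2] + [36.5625 8.2500; 8.2500 3.2500] = [38.5625 8.2500; 8.2500 3.7500]
BᵀPA = [0.3750 9.7500; -0.5000 1.2500]
K = S⁻¹·BᵀPA = [0.0723 0.3429; -0.2923 -0.4211]
A−BK = [-0.3070 -0.6434; -0.0033 -0.0494]
AᵀP(A−BK) = [0.0768 0.1608; 0.1608 0.4328]
P' = Q + AᵀP(A−BK) = [8.0768 -2.8392; -2.8392 2.6828]
tr(P') = 10.7596


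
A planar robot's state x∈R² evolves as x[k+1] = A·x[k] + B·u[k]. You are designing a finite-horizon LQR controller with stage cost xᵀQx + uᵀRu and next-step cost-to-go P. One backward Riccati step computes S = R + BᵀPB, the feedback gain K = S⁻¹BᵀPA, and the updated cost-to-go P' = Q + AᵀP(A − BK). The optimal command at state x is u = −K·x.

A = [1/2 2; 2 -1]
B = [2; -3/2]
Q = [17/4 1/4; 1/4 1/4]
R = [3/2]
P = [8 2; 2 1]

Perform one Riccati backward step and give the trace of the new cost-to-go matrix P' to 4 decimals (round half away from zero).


10.6789

BᵀP = [13.0000 2.5000]
S = R + BᵀPB = [3/2] + [22.2500] = [23.7500]
BᵀPA = [11.5000 23.5000]
K = S⁻¹·BᵀPA = [0.4842 0.9895]
A−BK = [-0.4684 0.0211; 2.7263 0.4842]
AᵀP(A−BK) = [4.4316 1.6211; 1.6211 1.7474]
P' = Q + AᵀP(A−BK) = [8.6816 1.8711; 1.8711 1.9974]
tr(P') = 10.6789


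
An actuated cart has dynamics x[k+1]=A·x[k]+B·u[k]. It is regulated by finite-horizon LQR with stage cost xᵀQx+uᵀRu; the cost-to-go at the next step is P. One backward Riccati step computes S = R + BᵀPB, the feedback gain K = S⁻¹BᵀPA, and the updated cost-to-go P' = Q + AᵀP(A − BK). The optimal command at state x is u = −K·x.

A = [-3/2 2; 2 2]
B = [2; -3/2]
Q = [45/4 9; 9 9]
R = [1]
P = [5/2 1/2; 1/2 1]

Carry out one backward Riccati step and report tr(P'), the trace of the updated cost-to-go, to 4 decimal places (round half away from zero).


BᵀP = [4.2500 -0.5000]
S = R + BᵀPB = [1] + [9.2500] = [10.2500]
BᵀPA = [-7.3750 7.5000]
K = S⁻¹·BᵀPA = [-0.7195 0.7317]
A−BK = [-0.0610 0.5366; 0.9207 3.0976]
AᵀP(A−BK) = [1.3186 2.3963; 2.3963 12.5122]
P' = Q + AᵀP(A−BK) = [12.5686 11.3963; 11.3963 21.5122]
tr(P') = 34.0808

34.0808
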